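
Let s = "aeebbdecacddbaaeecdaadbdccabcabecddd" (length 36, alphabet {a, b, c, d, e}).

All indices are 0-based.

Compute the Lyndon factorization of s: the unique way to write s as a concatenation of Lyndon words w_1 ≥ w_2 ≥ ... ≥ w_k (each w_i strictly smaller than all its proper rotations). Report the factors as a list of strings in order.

emit factor 1: 'aeebbdec' (i=0, period=8)
emit factor 2: 'acddb' (i=8, period=5)
emit factor 3: 'aaeecd' (i=13, period=6)
emit factor 4: 'aadbdccabcabecddd' (i=19, period=17)

["aeebbdec", "acddb", "aaeecd", "aadbdccabcabecddd"]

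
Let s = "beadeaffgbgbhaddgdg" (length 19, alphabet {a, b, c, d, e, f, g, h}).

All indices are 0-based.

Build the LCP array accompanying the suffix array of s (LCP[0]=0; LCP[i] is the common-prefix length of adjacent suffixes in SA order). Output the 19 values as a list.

[0, 2, 1, 0, 1, 1, 0, 1, 1, 2, 0, 2, 0, 1, 0, 1, 2, 1, 0]

rank→(start, suffix):
  0 → (13, 'addgdg')
  1 → (2, 'adeaffgbgbhaddgdg')
  2 → (5, 'affgbgbhaddgdg')
  3 → (0, 'beadeaffgbgbhaddgdg')
  4 → (9, 'bgbhaddgdg')
  5 → (11, 'bhaddgdg')
  6 → (14, 'ddgdg')
  7 → (3, 'deaffgbgbhaddgdg')
  8 → (17, 'dg')
  9 → (15, 'dgdg')
  10 → (1, 'eadeaffgbgbhaddgdg')
  11 → (4, 'eaffgbgbhaddgdg')
  12 → (6, 'ffgbgbhaddgdg')
  13 → (7, 'fgbgbhaddgdg')
  14 → (18, 'g')
  15 → (8, 'gbgbhaddgdg')
  16 → (10, 'gbhaddgdg')
  17 → (16, 'gdg')
  18 → (12, 'haddgdg')

SA = [13, 2, 5, 0, 9, 11, 14, 3, 17, 15, 1, 4, 6, 7, 18, 8, 10, 16, 12]
i: (SA[i-1],SA[i]) lcp shared
  1: (13,2) 2 'ad'
  2: (2,5) 1 'a'
  3: (5,0) 0 ''
  4: (0,9) 1 'b'
  5: (9,11) 1 'b'
  6: (11,14) 0 ''
  7: (14,3) 1 'd'
  8: (3,17) 1 'd'
  9: (17,15) 2 'dg'
  10: (15,1) 0 ''
  11: (1,4) 2 'ea'
  12: (4,6) 0 ''
  13: (6,7) 1 'f'
  14: (7,18) 0 ''
  15: (18,8) 1 'g'
  16: (8,10) 2 'gb'
  17: (10,16) 1 'g'
  18: (16,12) 0 ''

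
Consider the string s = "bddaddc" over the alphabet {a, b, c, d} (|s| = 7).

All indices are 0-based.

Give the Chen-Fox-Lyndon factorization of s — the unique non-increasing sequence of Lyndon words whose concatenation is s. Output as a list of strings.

emit factor 1: 'bdd' (i=0, period=3)
emit factor 2: 'addc' (i=3, period=4)

["bdd", "addc"]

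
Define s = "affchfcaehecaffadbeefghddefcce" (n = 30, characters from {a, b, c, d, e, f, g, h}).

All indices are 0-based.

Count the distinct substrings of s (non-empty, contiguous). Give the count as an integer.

436

sorted suffixes:
  #0 SA[0]=15  'adbeefghddefcce'
  #1 SA[1]=7  'aehecaffadbeefghddefcce'
  #2 SA[2]=12  'affadbeefghddefcce'
  #3 SA[3]=0  'affchfcaehecaffadbeefghddefcce'
  #4 SA[4]=17  'beefghddefcce'
  #5 SA[5]=6  'caehecaffadbeefghddefcce'
  #6 SA[6]=11  'caffadbeefghddefcce'
  #7 SA[7]=27  'cce'
  #8 SA[8]=28  'ce'
  #9 SA[9]=3  'chfcaehecaffadbeefghddefcce'
  #10 SA[10]=16  'dbeefghddefcce'
  #11 SA[11]=23  'ddefcce'
  #12 SA[12]=24  'defcce'
  #13 SA[13]=29  'e'
  #14 SA[14]=10  'ecaffadbeefghddefcce'
  #15 SA[15]=18  'eefghddefcce'
  #16 SA[16]=25  'efcce'
  #17 SA[17]=19  'efghddefcce'
  #18 SA[18]=8  'ehecaffadbeefghddefcce'
  #19 SA[19]=14  'fadbeefghddefcce'
  #20 SA[20]=5  'fcaehecaffadbeefghddefcce'
  #21 SA[21]=26  'fcce'
  #22 SA[22]=2  'fchfcaehecaffadbeefghddefcce'
  #23 SA[23]=13  'ffadbeefghddefcce'
  #24 SA[24]=1  'ffchfcaehecaffadbeefghddefcce'
  #25 SA[25]=20  'fghddefcce'
  #26 SA[26]=21  'ghddefcce'
  #27 SA[27]=22  'hddefcce'
  #28 SA[28]=9  'hecaffadbeefghddefcce'
  #29 SA[29]=4  'hfcaehecaffadbeefghddefcce'

SA = [15, 7, 12, 0, 17, 6, 11, 27, 28, 3, 16, 23, 24, 29, 10, 18, 25, 19, 8, 14, 5, 26, 2, 13, 1, 20, 21, 22, 9, 4]
rank  pair      lcp
   1  s[15:],s[7:]  1  'a'
   2  s[7:],s[12:]  1  'a'
   3  s[12:],s[0:]  3  'aff'
   4  s[0:],s[17:]  0  ''
   5  s[17:],s[6:]  0  ''
   6  s[6:],s[11:]  2  'ca'
   7  s[11:],s[27:]  1  'c'
   8  s[27:],s[28:]  1  'c'
   9  s[28:],s[3:]  1  'c'
  10  s[3:],s[16:]  0  ''
  11  s[16:],s[23:]  1  'd'
  12  s[23:],s[24:]  1  'd'
  13  s[24:],s[29:]  0  ''
  14  s[29:],s[10:]  1  'e'
  15  s[10:],s[18:]  1  'e'
  16  s[18:],s[25:]  1  'e'
  17  s[25:],s[19:]  2  'ef'
  18  s[19:],s[8:]  1  'e'
  19  s[8:],s[14:]  0  ''
  20  s[14:],s[5:]  1  'f'
  21  s[5:],s[26:]  2  'fc'
  22  s[26:],s[2:]  2  'fc'
  23  s[2:],s[13:]  1  'f'
  24  s[13:],s[1:]  2  'ff'
  25  s[1:],s[20:]  1  'f'
  26  s[20:],s[21:]  0  ''
  27  s[21:],s[22:]  0  ''
  28  s[22:],s[9:]  1  'h'
  29  s[9:],s[4:]  1  'h'

n(n+1)/2 = 30·31/2 = 465
Σ LCP = 0 + 1 + 1 + 3 + 0 + 0 + 2 + 1 + 1 + 1 + 0 + 1 + 1 + 0 + 1 + 1 + 1 + 2 + 1 + 0 + 1 + 2 + 2 + 1 + 2 + 1 + 0 + 0 + 1 + 1 = 29
distinct = 465 − 29 = 436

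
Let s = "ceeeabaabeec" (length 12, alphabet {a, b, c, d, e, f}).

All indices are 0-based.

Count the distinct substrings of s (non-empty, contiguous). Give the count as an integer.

67

rank | idx | suffix
   0 |   6 | aabeec
   1 |   4 | abaabeec
   2 |   7 | abeec
   3 |   5 | baabeec
   4 |   8 | beec
   5 |  11 | c
   6 |   0 | ceeeabaabeec
   7 |   3 | eabaabeec
   8 |  10 | ec
   9 |   2 | eeabaabeec
  10 |   9 | eec
  11 |   1 | eeeabaabeec

SA = [6, 4, 7, 5, 8, 11, 0, 3, 10, 2, 9, 1]
[i] adj suffixes → lcp
  [1] 6/4 → 1 ('a')
  [2] 4/7 → 2 ('ab')
  [3] 7/5 → 0 ('')
  [4] 5/8 → 1 ('b')
  [5] 8/11 → 0 ('')
  [6] 11/0 → 1 ('c')
  [7] 0/3 → 0 ('')
  [8] 3/10 → 1 ('e')
  [9] 10/2 → 1 ('e')
  [10] 2/9 → 2 ('ee')
  [11] 9/1 → 2 ('ee')

n(n+1)/2 = 12·13/2 = 78
Σ LCP = 0 + 1 + 2 + 0 + 1 + 0 + 1 + 0 + 1 + 1 + 2 + 2 = 11
distinct = 78 − 11 = 67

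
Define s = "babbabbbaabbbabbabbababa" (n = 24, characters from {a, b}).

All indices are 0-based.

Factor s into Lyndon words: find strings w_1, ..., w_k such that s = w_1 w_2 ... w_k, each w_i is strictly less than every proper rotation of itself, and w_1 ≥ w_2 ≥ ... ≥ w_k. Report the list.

emit factor 1: 'b' (i=0, period=1)
emit factor 2: 'abbabbb' (i=1, period=7)
emit factor 3: 'aabbbabbabbabab' (i=8, period=15)
emit factor 4: 'a' (i=23, period=1)

["b", "abbabbb", "aabbbabbabbabab", "a"]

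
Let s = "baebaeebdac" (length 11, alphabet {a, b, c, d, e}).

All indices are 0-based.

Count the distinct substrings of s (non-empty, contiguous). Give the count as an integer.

56

sorted suffixes:
  #0 SA[0]=9  'ac'
  #1 SA[1]=1  'aebaeebdac'
  #2 SA[2]=4  'aeebdac'
  #3 SA[3]=0  'baebaeebdac'
  #4 SA[4]=3  'baeebdac'
  #5 SA[5]=7  'bdac'
  #6 SA[6]=10  'c'
  #7 SA[7]=8  'dac'
  #8 SA[8]=2  'ebaeebdac'
  #9 SA[9]=6  'ebdac'
  #10 SA[10]=5  'eebdac'

SA = [9, 1, 4, 0, 3, 7, 10, 8, 2, 6, 5]
[i] adj suffixes → lcp
  [1] 9/1 → 1 ('a')
  [2] 1/4 → 2 ('ae')
  [3] 4/0 → 0 ('')
  [4] 0/3 → 3 ('bae')
  [5] 3/7 → 1 ('b')
  [6] 7/10 → 0 ('')
  [7] 10/8 → 0 ('')
  [8] 8/2 → 0 ('')
  [9] 2/6 → 2 ('eb')
  [10] 6/5 → 1 ('e')

n(n+1)/2 = 11·12/2 = 66
Σ LCP = 0 + 1 + 2 + 0 + 3 + 1 + 0 + 0 + 0 + 2 + 1 = 10
distinct = 66 − 10 = 56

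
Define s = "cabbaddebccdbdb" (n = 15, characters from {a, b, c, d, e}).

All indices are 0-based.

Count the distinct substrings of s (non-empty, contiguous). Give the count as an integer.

rank | idx | suffix
   0 |   1 | abbaddebccdbdb
   1 |   4 | addebccdbdb
   2 |  14 | b
   3 |   3 | baddebccdbdb
   4 |   2 | bbaddebccdbdb
   5 |   8 | bccdbdb
   6 |  12 | bdb
   7 |   0 | cabbaddebccdbdb
   8 |   9 | ccdbdb
   9 |  10 | cdbdb
  10 |  13 | db
  11 |  11 | dbdb
  12 |   5 | ddebccdbdb
  13 |   6 | debccdbdb
  14 |   7 | ebccdbdb

SA = [1, 4, 14, 3, 2, 8, 12, 0, 9, 10, 13, 11, 5, 6, 7]
i: (SA[i-1],SA[i]) lcp shared
  1: (1,4) 1 'a'
  2: (4,14) 0 ''
  3: (14,3) 1 'b'
  4: (3,2) 1 'b'
  5: (2,8) 1 'b'
  6: (8,12) 1 'b'
  7: (12,0) 0 ''
  8: (0,9) 1 'c'
  9: (9,10) 1 'c'
  10: (10,13) 0 ''
  11: (13,11) 2 'db'
  12: (11,5) 1 'd'
  13: (5,6) 1 'd'
  14: (6,7) 0 ''

n(n+1)/2 = 15·16/2 = 120
Σ LCP = 0 + 1 + 0 + 1 + 1 + 1 + 1 + 0 + 1 + 1 + 0 + 2 + 1 + 1 + 0 = 11
distinct = 120 − 11 = 109

109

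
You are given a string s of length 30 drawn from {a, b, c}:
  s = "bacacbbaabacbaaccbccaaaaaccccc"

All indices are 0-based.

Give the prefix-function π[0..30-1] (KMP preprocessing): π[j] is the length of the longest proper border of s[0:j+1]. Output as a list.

π[0] = 0
j=1 s[j]='a': π[1]=0 (border '')
j=2 s[j]='c': π[2]=0 (border '')
j=3 s[j]='a': π[3]=0 (border '')
j=4 s[j]='c': π[4]=0 (border '')
j=5 s[j]='b': π[5]=1 (border 'b')
j=6 s[j]='b': k: 1→0; π[6]=1 (border 'b')
j=7 s[j]='a': π[7]=2 (border 'ba')
j=8 s[j]='a': k: 2→0; π[8]=0 (border '')
j=9 s[j]='b': π[9]=1 (border 'b')
j=10 s[j]='a': π[10]=2 (border 'ba')
j=11 s[j]='c': π[11]=3 (border 'bac')
j=12 s[j]='b': k: 3→0; π[12]=1 (border 'b')
j=13 s[j]='a': π[13]=2 (border 'ba')
j=14 s[j]='a': k: 2→0; π[14]=0 (border '')
j=15 s[j]='c': π[15]=0 (border '')
j=16 s[j]='c': π[16]=0 (border '')
j=17 s[j]='b': π[17]=1 (border 'b')
j=18 s[j]='c': k: 1→0; π[18]=0 (border '')
j=19 s[j]='c': π[19]=0 (border '')
j=20 s[j]='a': π[20]=0 (border '')
j=21 s[j]='a': π[21]=0 (border '')
j=22 s[j]='a': π[22]=0 (border '')
j=23 s[j]='a': π[23]=0 (border '')
j=24 s[j]='a': π[24]=0 (border '')
j=25 s[j]='c': π[25]=0 (border '')
j=26 s[j]='c': π[26]=0 (border '')
j=27 s[j]='c': π[27]=0 (border '')
j=28 s[j]='c': π[28]=0 (border '')
j=29 s[j]='c': π[29]=0 (border '')

[0, 0, 0, 0, 0, 1, 1, 2, 0, 1, 2, 3, 1, 2, 0, 0, 0, 1, 0, 0, 0, 0, 0, 0, 0, 0, 0, 0, 0, 0]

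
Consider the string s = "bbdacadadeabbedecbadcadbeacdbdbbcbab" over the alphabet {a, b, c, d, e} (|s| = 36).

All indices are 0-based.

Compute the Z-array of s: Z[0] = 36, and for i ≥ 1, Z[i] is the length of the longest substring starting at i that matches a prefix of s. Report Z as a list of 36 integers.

Z[0]=36
i=1: outside box; Z[1]=1 scan→box=[1,2)
i=2: outside box; Z[2]=0
i=3: outside box; Z[3]=0
i=4: outside box; Z[4]=0
i=5: outside box; Z[5]=0
i=6: outside box; Z[6]=0
i=7: outside box; Z[7]=0
i=8: outside box; Z[8]=0
i=9: outside box; Z[9]=0
i=10: outside box; Z[10]=0
i=11: outside box; Z[11]=2 scan→box=[11,13)
i=12: min(r-i=1, Z[1]=1)=1; Z[12]=1
i=13: outside box; Z[13]=0
i=14: outside box; Z[14]=0
i=15: outside box; Z[15]=0
i=16: outside box; Z[16]=0
i=17: outside box; Z[17]=1 scan→box=[17,18)
i=18: outside box; Z[18]=0
i=19: outside box; Z[19]=0
i=20: outside box; Z[20]=0
i=21: outside box; Z[21]=0
i=22: outside box; Z[22]=0
i=23: outside box; Z[23]=1 scan→box=[23,24)
i=24: outside box; Z[24]=0
i=25: outside box; Z[25]=0
i=26: outside box; Z[26]=0
i=27: outside box; Z[27]=0
i=28: outside box; Z[28]=1 scan→box=[28,29)
i=29: outside box; Z[29]=0
i=30: outside box; Z[30]=2 scan→box=[30,32)
i=31: min(r-i=1, Z[1]=1)=1; Z[31]=1
i=32: outside box; Z[32]=0
i=33: outside box; Z[33]=1 scan→box=[33,34)
i=34: outside box; Z[34]=0
i=35: outside box; Z[35]=1 scan→box=[35,36)

[36, 1, 0, 0, 0, 0, 0, 0, 0, 0, 0, 2, 1, 0, 0, 0, 0, 1, 0, 0, 0, 0, 0, 1, 0, 0, 0, 0, 1, 0, 2, 1, 0, 1, 0, 1]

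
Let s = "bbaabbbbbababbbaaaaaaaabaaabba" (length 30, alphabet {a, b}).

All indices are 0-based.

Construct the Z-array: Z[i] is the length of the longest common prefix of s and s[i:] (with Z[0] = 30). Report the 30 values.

Z[0]=30
i=1: outside box; Z[1]=1 grow→box=[1,2)
i=2: outside box; Z[2]=0
i=3: outside box; Z[3]=0
i=4: outside box; Z[4]=2 grow→box=[4,6)
i=5: min(r-i=1, Z[1]=1)=1; Z[5]=2 grow→box=[5,7)
i=6: min(r-i=1, Z[1]=1)=1; Z[6]=2 grow→box=[6,8)
i=7: min(r-i=1, Z[1]=1)=1; Z[7]=3 grow→box=[7,10)
i=8: min(r-i=2, Z[1]=1)=1; Z[8]=1
i=9: min(r-i=1, Z[2]=0)=0; Z[9]=0
i=10: outside box; Z[10]=1 grow→box=[10,11)
i=11: outside box; Z[11]=0
i=12: outside box; Z[12]=2 grow→box=[12,14)
i=13: min(r-i=1, Z[1]=1)=1; Z[13]=4 grow→box=[13,17)
i=14: min(r-i=3, Z[1]=1)=1; Z[14]=1
i=15: min(r-i=2, Z[2]=0)=0; Z[15]=0
i=16: min(r-i=1, Z[3]=0)=0; Z[16]=0
i=17: outside box; Z[17]=0
i=18: outside box; Z[18]=0
i=19: outside box; Z[19]=0
i=20: outside box; Z[20]=0
i=21: outside box; Z[21]=0
i=22: outside box; Z[22]=0
i=23: outside box; Z[23]=1 grow→box=[23,24)
i=24: outside box; Z[24]=0
i=25: outside box; Z[25]=0
i=26: outside box; Z[26]=0
i=27: outside box; Z[27]=3 grow→box=[27,30)
i=28: min(r-i=2, Z[1]=1)=1; Z[28]=1
i=29: min(r-i=1, Z[2]=0)=0; Z[29]=0

[30, 1, 0, 0, 2, 2, 2, 3, 1, 0, 1, 0, 2, 4, 1, 0, 0, 0, 0, 0, 0, 0, 0, 1, 0, 0, 0, 3, 1, 0]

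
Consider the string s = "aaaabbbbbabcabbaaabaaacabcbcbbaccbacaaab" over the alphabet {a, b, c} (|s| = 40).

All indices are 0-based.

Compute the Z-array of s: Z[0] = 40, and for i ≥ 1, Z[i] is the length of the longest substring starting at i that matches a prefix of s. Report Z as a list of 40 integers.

[40, 3, 2, 1, 0, 0, 0, 0, 0, 1, 0, 0, 1, 0, 0, 3, 2, 1, 0, 3, 2, 1, 0, 1, 0, 0, 0, 0, 0, 0, 1, 0, 0, 0, 1, 0, 3, 2, 1, 0]

Z[0]=40
i=1: fresh scan; Z[1]=3 extend→box=[1,4)
i=2: min(r-i=2, Z[1]=3)=2; Z[2]=2
i=3: min(r-i=1, Z[2]=2)=1; Z[3]=1
i=4: fresh scan; Z[4]=0
i=5: fresh scan; Z[5]=0
i=6: fresh scan; Z[6]=0
i=7: fresh scan; Z[7]=0
i=8: fresh scan; Z[8]=0
i=9: fresh scan; Z[9]=1 extend→box=[9,10)
i=10: fresh scan; Z[10]=0
i=11: fresh scan; Z[11]=0
i=12: fresh scan; Z[12]=1 extend→box=[12,13)
i=13: fresh scan; Z[13]=0
i=14: fresh scan; Z[14]=0
i=15: fresh scan; Z[15]=3 extend→box=[15,18)
i=16: min(r-i=2, Z[1]=3)=2; Z[16]=2
i=17: min(r-i=1, Z[2]=2)=1; Z[17]=1
i=18: fresh scan; Z[18]=0
i=19: fresh scan; Z[19]=3 extend→box=[19,22)
i=20: min(r-i=2, Z[1]=3)=2; Z[20]=2
i=21: min(r-i=1, Z[2]=2)=1; Z[21]=1
i=22: fresh scan; Z[22]=0
i=23: fresh scan; Z[23]=1 extend→box=[23,24)
i=24: fresh scan; Z[24]=0
i=25: fresh scan; Z[25]=0
i=26: fresh scan; Z[26]=0
i=27: fresh scan; Z[27]=0
i=28: fresh scan; Z[28]=0
i=29: fresh scan; Z[29]=0
i=30: fresh scan; Z[30]=1 extend→box=[30,31)
i=31: fresh scan; Z[31]=0
i=32: fresh scan; Z[32]=0
i=33: fresh scan; Z[33]=0
i=34: fresh scan; Z[34]=1 extend→box=[34,35)
i=35: fresh scan; Z[35]=0
i=36: fresh scan; Z[36]=3 extend→box=[36,39)
i=37: min(r-i=2, Z[1]=3)=2; Z[37]=2
i=38: min(r-i=1, Z[2]=2)=1; Z[38]=1
i=39: fresh scan; Z[39]=0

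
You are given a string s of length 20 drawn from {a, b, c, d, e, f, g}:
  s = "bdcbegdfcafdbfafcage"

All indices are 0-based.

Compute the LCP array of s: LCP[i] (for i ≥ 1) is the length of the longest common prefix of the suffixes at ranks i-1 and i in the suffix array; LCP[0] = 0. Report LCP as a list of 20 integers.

[0, 2, 1, 0, 1, 1, 0, 2, 1, 0, 1, 1, 0, 1, 0, 1, 3, 1, 0, 1]

rank→(start, suffix):
  0 → (14, 'afcage')
  1 → (9, 'afdbfafcage')
  2 → (17, 'age')
  3 → (0, 'bdcbegdfcafdbfafcage')
  4 → (3, 'begdfcafdbfafcage')
  5 → (12, 'bfafcage')
  6 → (8, 'cafdbfafcage')
  7 → (16, 'cage')
  8 → (2, 'cbegdfcafdbfafcage')
  9 → (11, 'dbfafcage')
  10 → (1, 'dcbegdfcafdbfafcage')
  11 → (6, 'dfcafdbfafcage')
  12 → (19, 'e')
  13 → (4, 'egdfcafdbfafcage')
  14 → (13, 'fafcage')
  15 → (7, 'fcafdbfafcage')
  16 → (15, 'fcage')
  17 → (10, 'fdbfafcage')
  18 → (5, 'gdfcafdbfafcage')
  19 → (18, 'ge')

SA = [14, 9, 17, 0, 3, 12, 8, 16, 2, 11, 1, 6, 19, 4, 13, 7, 15, 10, 5, 18]
rank  pair      lcp
   1  s[14:],s[9:]  2  'af'
   2  s[9:],s[17:]  1  'a'
   3  s[17:],s[0:]  0  ''
   4  s[0:],s[3:]  1  'b'
   5  s[3:],s[12:]  1  'b'
   6  s[12:],s[8:]  0  ''
   7  s[8:],s[16:]  2  'ca'
   8  s[16:],s[2:]  1  'c'
   9  s[2:],s[11:]  0  ''
  10  s[11:],s[1:]  1  'd'
  11  s[1:],s[6:]  1  'd'
  12  s[6:],s[19:]  0  ''
  13  s[19:],s[4:]  1  'e'
  14  s[4:],s[13:]  0  ''
  15  s[13:],s[7:]  1  'f'
  16  s[7:],s[15:]  3  'fca'
  17  s[15:],s[10:]  1  'f'
  18  s[10:],s[5:]  0  ''
  19  s[5:],s[18:]  1  'g'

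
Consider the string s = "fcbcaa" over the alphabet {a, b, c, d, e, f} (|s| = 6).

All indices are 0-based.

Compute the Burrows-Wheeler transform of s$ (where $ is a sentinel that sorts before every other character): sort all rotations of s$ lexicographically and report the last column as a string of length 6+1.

aaccbf$

rank  rotation last
    0  $fcbcaa  a
    1  a$fcbca  a
    2  aa$fcbc  c
    3  bcaa$fc  c
    4  caa$fcb  b
    5  cbcaa$f  f
    6  fcbcaa$  $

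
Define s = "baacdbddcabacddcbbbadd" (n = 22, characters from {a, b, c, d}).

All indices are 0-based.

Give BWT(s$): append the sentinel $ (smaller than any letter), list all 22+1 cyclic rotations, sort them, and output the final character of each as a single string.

dbcabb$abbcdddaadcddabc

rank  rotation                 last
    0  $baacdbddcabacddcbbbadd  d
    1  aacdbddcabacddcbbbadd$b  b
    2  abacddcbbbadd$baacdbddc  c
    3  acdbddcabacddcbbbadd$ba  a
    4  acddcbbbadd$baacdbddcab  b
    5  add$baacdbddcabacddcbbb  b
    6  baacdbddcabacddcbbbadd$  $
    7  bacddcbbbadd$baacdbddca  a
    8  badd$baacdbddcabacddcbb  b
    9  bbadd$baacdbddcabacddcb  b
   10  bbbadd$baacdbddcabacddc  c
   11  bddcabacddcbbbadd$baacd  d
   12  cabacddcbbbadd$baacdbdd  d
   13  cbbbadd$baacdbddcabacdd  d
   14  cdbddcabacddcbbbadd$baa  a
   15  cddcbbbadd$baacdbddcaba  a
   16  d$baacdbddcabacddcbbbad  d
   17  dbddcabacddcbbbadd$baac  c
   18  dcabacddcbbbadd$baacdbd  d
   19  dcbbbadd$baacdbddcabacd  d
   20  dd$baacdbddcabacddcbbba  a
   21  ddcabacddcbbbadd$baacdb  b
   22  ddcbbbadd$baacdbddcabac  c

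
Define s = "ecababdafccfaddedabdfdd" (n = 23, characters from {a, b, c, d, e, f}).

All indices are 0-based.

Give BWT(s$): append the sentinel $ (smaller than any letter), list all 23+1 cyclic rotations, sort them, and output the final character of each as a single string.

dcbdfdaaaefcdebfadb$dcad

rank  rotation                  last
    0  $ecababdafccfaddedabdfdd  d
    1  ababdafccfaddedabdfdd$ec  c
    2  abdafccfaddedabdfdd$ecab  b
    3  abdfdd$ecababdafccfadded  d
    4  addedabdfdd$ecababdafccf  f
    5  afccfaddedabdfdd$ecababd  d
    6  babdafccfaddedabdfdd$eca  a
    7  bdafccfaddedabdfdd$ecaba  a
    8  bdfdd$ecababdafccfaddeda  a
    9  cababdafccfaddedabdfdd$e  e
   10  ccfaddedabdfdd$ecababdaf  f
   11  cfaddedabdfdd$ecababdafc  c
   12  d$ecababdafccfaddedabdfd  d
   13  dabdfdd$ecababdafccfadde  e
   14  dafccfaddedabdfdd$ecabab  b
   15  dd$ecababdafccfaddedabdf  f
   16  ddedabdfdd$ecababdafccfa  a
   17  dedabdfdd$ecababdafccfad  d
   18  dfdd$ecababdafccfaddedab  b
   19  ecababdafccfaddedabdfdd$  $
   20  edabdfdd$ecababdafccfadd  d
   21  faddedabdfdd$ecababdafcc  c
   22  fccfaddedabdfdd$ecababda  a
   23  fdd$ecababdafccfaddedabd  d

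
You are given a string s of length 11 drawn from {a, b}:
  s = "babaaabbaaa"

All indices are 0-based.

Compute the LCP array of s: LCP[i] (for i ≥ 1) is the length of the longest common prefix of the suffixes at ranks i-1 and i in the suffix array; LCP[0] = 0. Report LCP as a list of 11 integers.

[0, 1, 2, 3, 2, 1, 2, 0, 4, 2, 1]

rank | idx | suffix
   0 |  10 | a
   1 |   9 | aa
   2 |   8 | aaa
   3 |   3 | aaabbaaa
   4 |   4 | aabbaaa
   5 |   1 | abaaabbaaa
   6 |   5 | abbaaa
   7 |   7 | baaa
   8 |   2 | baaabbaaa
   9 |   0 | babaaabbaaa
  10 |   6 | bbaaa

SA = [10, 9, 8, 3, 4, 1, 5, 7, 2, 0, 6]
[i] adj suffixes → lcp
  [1] 10/9 → 1 ('a')
  [2] 9/8 → 2 ('aa')
  [3] 8/3 → 3 ('aaa')
  [4] 3/4 → 2 ('aa')
  [5] 4/1 → 1 ('a')
  [6] 1/5 → 2 ('ab')
  [7] 5/7 → 0 ('')
  [8] 7/2 → 4 ('baaa')
  [9] 2/0 → 2 ('ba')
  [10] 0/6 → 1 ('b')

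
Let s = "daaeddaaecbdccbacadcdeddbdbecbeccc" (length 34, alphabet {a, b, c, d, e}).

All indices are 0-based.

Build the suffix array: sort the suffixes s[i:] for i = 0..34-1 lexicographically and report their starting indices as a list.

[6, 1, 15, 17, 7, 2, 14, 24, 10, 26, 29, 33, 16, 13, 9, 28, 32, 12, 31, 19, 5, 0, 23, 25, 11, 18, 4, 22, 20, 8, 27, 30, 3, 21]

sorted suffixes:
  #0 SA[0]=6  'aaecbdccbacadcdeddbdbecbeccc'
  #1 SA[1]=1  'aaeddaaecbdccbacadcdeddbdbecbeccc'
  #2 SA[2]=15  'acadcdeddbdbecbeccc'
  #3 SA[3]=17  'adcdeddbdbecbeccc'
  #4 SA[4]=7  'aecbdccbacadcdeddbdbecbeccc'
  #5 SA[5]=2  'aeddaaecbdccbacadcdeddbdbecbeccc'
  #6 SA[6]=14  'bacadcdeddbdbecbeccc'
  #7 SA[7]=24  'bdbecbeccc'
  #8 SA[8]=10  'bdccbacadcdeddbdbecbeccc'
  #9 SA[9]=26  'becbeccc'
  #10 SA[10]=29  'beccc'
  #11 SA[11]=33  'c'
  #12 SA[12]=16  'cadcdeddbdbecbeccc'
  #13 SA[13]=13  'cbacadcdeddbdbecbeccc'
  #14 SA[14]=9  'cbdccbacadcdeddbdbecbeccc'
  #15 SA[15]=28  'cbeccc'
  #16 SA[16]=32  'cc'
  #17 SA[17]=12  'ccbacadcdeddbdbecbeccc'
  #18 SA[18]=31  'ccc'
  #19 SA[19]=19  'cdeddbdbecbeccc'
  #20 SA[20]=5  'daaecbdccbacadcdeddbdbecbeccc'
  #21 SA[21]=0  'daaeddaaecbdccbacadcdeddbdbecbeccc'
  #22 SA[22]=23  'dbdbecbeccc'
  #23 SA[23]=25  'dbecbeccc'
  #24 SA[24]=11  'dccbacadcdeddbdbecbeccc'
  #25 SA[25]=18  'dcdeddbdbecbeccc'
  #26 SA[26]=4  'ddaaecbdccbacadcdeddbdbecbeccc'
  #27 SA[27]=22  'ddbdbecbeccc'
  #28 SA[28]=20  'deddbdbecbeccc'
  #29 SA[29]=8  'ecbdccbacadcdeddbdbecbeccc'
  #30 SA[30]=27  'ecbeccc'
  #31 SA[31]=30  'eccc'
  #32 SA[32]=3  'eddaaecbdccbacadcdeddbdbecbeccc'
  #33 SA[33]=21  'eddbdbecbeccc'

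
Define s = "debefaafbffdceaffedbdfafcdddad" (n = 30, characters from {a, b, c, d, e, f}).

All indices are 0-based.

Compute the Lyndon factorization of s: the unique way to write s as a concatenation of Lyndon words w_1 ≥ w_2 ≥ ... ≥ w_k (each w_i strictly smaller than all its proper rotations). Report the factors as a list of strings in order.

["de", "bef", "aafbffdceaffedbdfafcdddad"]

emit factor 1: 'de' (i=0, period=2)
emit factor 2: 'bef' (i=2, period=3)
emit factor 3: 'aafbffdceaffedbdfafcdddad' (i=5, period=25)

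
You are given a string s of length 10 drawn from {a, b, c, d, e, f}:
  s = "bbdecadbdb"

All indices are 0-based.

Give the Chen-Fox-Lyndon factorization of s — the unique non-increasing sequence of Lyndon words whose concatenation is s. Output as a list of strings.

["bbdec", "adbdb"]

emit factor 1: 'bbdec' (i=0, period=5)
emit factor 2: 'adbdb' (i=5, period=5)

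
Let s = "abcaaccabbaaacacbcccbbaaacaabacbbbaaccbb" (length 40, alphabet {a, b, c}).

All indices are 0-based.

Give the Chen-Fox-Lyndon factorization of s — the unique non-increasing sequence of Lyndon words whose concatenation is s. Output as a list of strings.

["abc", "aaccabb", "aaacacbcccbb", "aaacaabacbbbaaccbb"]

emit factor 1: 'abc' (i=0, period=3)
emit factor 2: 'aaccabb' (i=3, period=7)
emit factor 3: 'aaacacbcccbb' (i=10, period=12)
emit factor 4: 'aaacaabacbbbaaccbb' (i=22, period=18)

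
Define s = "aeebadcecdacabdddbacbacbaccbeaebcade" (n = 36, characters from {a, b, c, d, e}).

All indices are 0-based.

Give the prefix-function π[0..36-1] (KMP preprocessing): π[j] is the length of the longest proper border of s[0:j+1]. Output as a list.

π[0] = 0
j=1 s[j]='e': π[1]=0 (border '')
j=2 s[j]='e': π[2]=0 (border '')
j=3 s[j]='b': π[3]=0 (border '')
j=4 s[j]='a': π[4]=1 (border 'a')
j=5 s[j]='d': k: 1→0; π[5]=0 (border '')
j=6 s[j]='c': π[6]=0 (border '')
j=7 s[j]='e': π[7]=0 (border '')
j=8 s[j]='c': π[8]=0 (border '')
j=9 s[j]='d': π[9]=0 (border '')
j=10 s[j]='a': π[10]=1 (border 'a')
j=11 s[j]='c': k: 1→0; π[11]=0 (border '')
j=12 s[j]='a': π[12]=1 (border 'a')
j=13 s[j]='b': k: 1→0; π[13]=0 (border '')
j=14 s[j]='d': π[14]=0 (border '')
j=15 s[j]='d': π[15]=0 (border '')
j=16 s[j]='d': π[16]=0 (border '')
j=17 s[j]='b': π[17]=0 (border '')
j=18 s[j]='a': π[18]=1 (border 'a')
j=19 s[j]='c': k: 1→0; π[19]=0 (border '')
j=20 s[j]='b': π[20]=0 (border '')
j=21 s[j]='a': π[21]=1 (border 'a')
j=22 s[j]='c': k: 1→0; π[22]=0 (border '')
j=23 s[j]='b': π[23]=0 (border '')
j=24 s[j]='a': π[24]=1 (border 'a')
j=25 s[j]='c': k: 1→0; π[25]=0 (border '')
j=26 s[j]='c': π[26]=0 (border '')
j=27 s[j]='b': π[27]=0 (border '')
j=28 s[j]='e': π[28]=0 (border '')
j=29 s[j]='a': π[29]=1 (border 'a')
j=30 s[j]='e': π[30]=2 (border 'ae')
j=31 s[j]='b': k: 2→0; π[31]=0 (border '')
j=32 s[j]='c': π[32]=0 (border '')
j=33 s[j]='a': π[33]=1 (border 'a')
j=34 s[j]='d': k: 1→0; π[34]=0 (border '')
j=35 s[j]='e': π[35]=0 (border '')

[0, 0, 0, 0, 1, 0, 0, 0, 0, 0, 1, 0, 1, 0, 0, 0, 0, 0, 1, 0, 0, 1, 0, 0, 1, 0, 0, 0, 0, 1, 2, 0, 0, 1, 0, 0]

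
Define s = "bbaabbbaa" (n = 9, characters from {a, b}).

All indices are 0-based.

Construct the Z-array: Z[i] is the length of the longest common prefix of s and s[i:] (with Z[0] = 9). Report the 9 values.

[9, 1, 0, 0, 2, 4, 1, 0, 0]

Z[0]=9
i=1: fresh scan; Z[1]=1 scan→box=[1,2)
i=2: fresh scan; Z[2]=0
i=3: fresh scan; Z[3]=0
i=4: fresh scan; Z[4]=2 scan→box=[4,6)
i=5: min(r-i=1, Z[1]=1)=1; Z[5]=4 scan→box=[5,9)
i=6: min(r-i=3, Z[1]=1)=1; Z[6]=1
i=7: min(r-i=2, Z[2]=0)=0; Z[7]=0
i=8: min(r-i=1, Z[3]=0)=0; Z[8]=0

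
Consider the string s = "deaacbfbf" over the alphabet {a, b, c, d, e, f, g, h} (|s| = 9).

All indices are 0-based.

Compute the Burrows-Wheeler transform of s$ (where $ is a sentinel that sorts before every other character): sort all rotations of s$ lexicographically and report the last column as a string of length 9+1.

rank  rotation    last
    0  $deaacbfbf  f
    1  aacbfbf$de  e
    2  acbfbf$dea  a
    3  bf$deaacbf  f
    4  bfbf$deaac  c
    5  cbfbf$deaa  a
    6  deaacbfbf$  $
    7  eaacbfbf$d  d
    8  f$deaacbfb  b
    9  fbf$deaacb  b

feafca$dbb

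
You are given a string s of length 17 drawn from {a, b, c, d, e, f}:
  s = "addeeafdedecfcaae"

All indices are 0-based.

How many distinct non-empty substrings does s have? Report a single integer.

139

sorted suffixes:
  #0 SA[0]=14  'aae'
  #1 SA[1]=0  'addeeafdedecfcaae'
  #2 SA[2]=15  'ae'
  #3 SA[3]=5  'afdedecfcaae'
  #4 SA[4]=13  'caae'
  #5 SA[5]=11  'cfcaae'
  #6 SA[6]=1  'ddeeafdedecfcaae'
  #7 SA[7]=9  'decfcaae'
  #8 SA[8]=7  'dedecfcaae'
  #9 SA[9]=2  'deeafdedecfcaae'
  #10 SA[10]=16  'e'
  #11 SA[11]=4  'eafdedecfcaae'
  #12 SA[12]=10  'ecfcaae'
  #13 SA[13]=8  'edecfcaae'
  #14 SA[14]=3  'eeafdedecfcaae'
  #15 SA[15]=12  'fcaae'
  #16 SA[16]=6  'fdedecfcaae'

SA = [14, 0, 15, 5, 13, 11, 1, 9, 7, 2, 16, 4, 10, 8, 3, 12, 6]
i: (SA[i-1],SA[i]) lcp shared
  1: (14,0) 1 'a'
  2: (0,15) 1 'a'
  3: (15,5) 1 'a'
  4: (5,13) 0 ''
  5: (13,11) 1 'c'
  6: (11,1) 0 ''
  7: (1,9) 1 'd'
  8: (9,7) 2 'de'
  9: (7,2) 2 'de'
  10: (2,16) 0 ''
  11: (16,4) 1 'e'
  12: (4,10) 1 'e'
  13: (10,8) 1 'e'
  14: (8,3) 1 'e'
  15: (3,12) 0 ''
  16: (12,6) 1 'f'

n(n+1)/2 = 17·18/2 = 153
Σ LCP = 0 + 1 + 1 + 1 + 0 + 1 + 0 + 1 + 2 + 2 + 0 + 1 + 1 + 1 + 1 + 0 + 1 = 14
distinct = 153 − 14 = 139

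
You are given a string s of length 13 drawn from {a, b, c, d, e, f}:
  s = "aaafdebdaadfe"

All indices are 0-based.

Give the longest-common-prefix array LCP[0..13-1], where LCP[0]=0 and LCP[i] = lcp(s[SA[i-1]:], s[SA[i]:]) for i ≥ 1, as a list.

[0, 2, 2, 1, 1, 0, 0, 1, 1, 0, 1, 0, 1]

rank | idx | suffix
   0 |   0 | aaafdebdaadfe
   1 |   8 | aadfe
   2 |   1 | aafdebdaadfe
   3 |   9 | adfe
   4 |   2 | afdebdaadfe
   5 |   6 | bdaadfe
   6 |   7 | daadfe
   7 |   4 | debdaadfe
   8 |  10 | dfe
   9 |  12 | e
  10 |   5 | ebdaadfe
  11 |   3 | fdebdaadfe
  12 |  11 | fe

SA = [0, 8, 1, 9, 2, 6, 7, 4, 10, 12, 5, 3, 11]
rank  pair      lcp
   1  s[0:],s[8:]  2  'aa'
   2  s[8:],s[1:]  2  'aa'
   3  s[1:],s[9:]  1  'a'
   4  s[9:],s[2:]  1  'a'
   5  s[2:],s[6:]  0  ''
   6  s[6:],s[7:]  0  ''
   7  s[7:],s[4:]  1  'd'
   8  s[4:],s[10:]  1  'd'
   9  s[10:],s[12:]  0  ''
  10  s[12:],s[5:]  1  'e'
  11  s[5:],s[3:]  0  ''
  12  s[3:],s[11:]  1  'f'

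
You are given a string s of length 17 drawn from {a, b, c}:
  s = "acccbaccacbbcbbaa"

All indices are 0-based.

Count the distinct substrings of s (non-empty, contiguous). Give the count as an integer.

129

sorted suffixes:
  #0 SA[0]=16  'a'
  #1 SA[1]=15  'aa'
  #2 SA[2]=8  'acbbcbbaa'
  #3 SA[3]=5  'accacbbcbbaa'
  #4 SA[4]=0  'acccbaccacbbcbbaa'
  #5 SA[5]=14  'baa'
  #6 SA[6]=4  'baccacbbcbbaa'
  #7 SA[7]=13  'bbaa'
  #8 SA[8]=10  'bbcbbaa'
  #9 SA[9]=11  'bcbbaa'
  #10 SA[10]=7  'cacbbcbbaa'
  #11 SA[11]=3  'cbaccacbbcbbaa'
  #12 SA[12]=12  'cbbaa'
  #13 SA[13]=9  'cbbcbbaa'
  #14 SA[14]=6  'ccacbbcbbaa'
  #15 SA[15]=2  'ccbaccacbbcbbaa'
  #16 SA[16]=1  'cccbaccacbbcbbaa'

SA = [16, 15, 8, 5, 0, 14, 4, 13, 10, 11, 7, 3, 12, 9, 6, 2, 1]
[i] adj suffixes → lcp
  [1] 16/15 → 1 ('a')
  [2] 15/8 → 1 ('a')
  [3] 8/5 → 2 ('ac')
  [4] 5/0 → 3 ('acc')
  [5] 0/14 → 0 ('')
  [6] 14/4 → 2 ('ba')
  [7] 4/13 → 1 ('b')
  [8] 13/10 → 2 ('bb')
  [9] 10/11 → 1 ('b')
  [10] 11/7 → 0 ('')
  [11] 7/3 → 1 ('c')
  [12] 3/12 → 2 ('cb')
  [13] 12/9 → 3 ('cbb')
  [14] 9/6 → 1 ('c')
  [15] 6/2 → 2 ('cc')
  [16] 2/1 → 2 ('cc')

n(n+1)/2 = 17·18/2 = 153
Σ LCP = 0 + 1 + 1 + 2 + 3 + 0 + 2 + 1 + 2 + 1 + 0 + 1 + 2 + 3 + 1 + 2 + 2 = 24
distinct = 153 − 24 = 129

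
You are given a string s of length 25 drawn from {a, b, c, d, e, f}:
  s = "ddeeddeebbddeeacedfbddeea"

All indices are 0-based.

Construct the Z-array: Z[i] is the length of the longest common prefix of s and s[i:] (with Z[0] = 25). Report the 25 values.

[25, 1, 0, 0, 4, 1, 0, 0, 0, 0, 4, 1, 0, 0, 0, 0, 0, 1, 0, 0, 4, 1, 0, 0, 0]

Z[0]=25
i=1: fresh scan; Z[1]=1 extend→box=[1,2)
i=2: fresh scan; Z[2]=0
i=3: fresh scan; Z[3]=0
i=4: fresh scan; Z[4]=4 extend→box=[4,8)
i=5: min(r-i=3, Z[1]=1)=1; Z[5]=1
i=6: min(r-i=2, Z[2]=0)=0; Z[6]=0
i=7: min(r-i=1, Z[3]=0)=0; Z[7]=0
i=8: fresh scan; Z[8]=0
i=9: fresh scan; Z[9]=0
i=10: fresh scan; Z[10]=4 extend→box=[10,14)
i=11: min(r-i=3, Z[1]=1)=1; Z[11]=1
i=12: min(r-i=2, Z[2]=0)=0; Z[12]=0
i=13: min(r-i=1, Z[3]=0)=0; Z[13]=0
i=14: fresh scan; Z[14]=0
i=15: fresh scan; Z[15]=0
i=16: fresh scan; Z[16]=0
i=17: fresh scan; Z[17]=1 extend→box=[17,18)
i=18: fresh scan; Z[18]=0
i=19: fresh scan; Z[19]=0
i=20: fresh scan; Z[20]=4 extend→box=[20,24)
i=21: min(r-i=3, Z[1]=1)=1; Z[21]=1
i=22: min(r-i=2, Z[2]=0)=0; Z[22]=0
i=23: min(r-i=1, Z[3]=0)=0; Z[23]=0
i=24: fresh scan; Z[24]=0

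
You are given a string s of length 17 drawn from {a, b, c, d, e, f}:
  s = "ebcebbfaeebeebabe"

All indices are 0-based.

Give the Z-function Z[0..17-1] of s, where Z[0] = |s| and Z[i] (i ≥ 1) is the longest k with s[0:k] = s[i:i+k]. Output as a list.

[17, 0, 0, 2, 0, 0, 0, 0, 1, 2, 0, 1, 2, 0, 0, 0, 1]

Z[0]=17
i=1: fresh scan; Z[1]=0
i=2: fresh scan; Z[2]=0
i=3: fresh scan; Z[3]=2 scan→box=[3,5)
i=4: min(r-i=1, Z[1]=0)=0; Z[4]=0
i=5: fresh scan; Z[5]=0
i=6: fresh scan; Z[6]=0
i=7: fresh scan; Z[7]=0
i=8: fresh scan; Z[8]=1 scan→box=[8,9)
i=9: fresh scan; Z[9]=2 scan→box=[9,11)
i=10: min(r-i=1, Z[1]=0)=0; Z[10]=0
i=11: fresh scan; Z[11]=1 scan→box=[11,12)
i=12: fresh scan; Z[12]=2 scan→box=[12,14)
i=13: min(r-i=1, Z[1]=0)=0; Z[13]=0
i=14: fresh scan; Z[14]=0
i=15: fresh scan; Z[15]=0
i=16: fresh scan; Z[16]=1 scan→box=[16,17)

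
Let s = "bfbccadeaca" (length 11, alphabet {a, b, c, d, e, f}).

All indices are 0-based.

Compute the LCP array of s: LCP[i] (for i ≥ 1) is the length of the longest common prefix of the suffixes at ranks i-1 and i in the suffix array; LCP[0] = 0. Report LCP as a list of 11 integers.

[0, 1, 1, 0, 1, 0, 2, 1, 0, 0, 0]

rank→(start, suffix):
  0 → (10, 'a')
  1 → (8, 'aca')
  2 → (5, 'adeaca')
  3 → (2, 'bccadeaca')
  4 → (0, 'bfbccadeaca')
  5 → (9, 'ca')
  6 → (4, 'cadeaca')
  7 → (3, 'ccadeaca')
  8 → (6, 'deaca')
  9 → (7, 'eaca')
  10 → (1, 'fbccadeaca')

SA = [10, 8, 5, 2, 0, 9, 4, 3, 6, 7, 1]
[i] adj suffixes → lcp
  [1] 10/8 → 1 ('a')
  [2] 8/5 → 1 ('a')
  [3] 5/2 → 0 ('')
  [4] 2/0 → 1 ('b')
  [5] 0/9 → 0 ('')
  [6] 9/4 → 2 ('ca')
  [7] 4/3 → 1 ('c')
  [8] 3/6 → 0 ('')
  [9] 6/7 → 0 ('')
  [10] 7/1 → 0 ('')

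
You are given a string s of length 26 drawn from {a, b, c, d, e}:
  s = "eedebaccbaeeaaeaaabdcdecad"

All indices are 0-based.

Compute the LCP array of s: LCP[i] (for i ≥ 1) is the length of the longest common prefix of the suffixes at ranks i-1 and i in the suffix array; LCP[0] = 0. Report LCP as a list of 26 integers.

[0, 2, 2, 1, 1, 1, 1, 2, 0, 2, 1, 0, 1, 1, 1, 0, 1, 1, 2, 0, 3, 1, 1, 1, 1, 2]

sorted suffixes:
  #0 SA[0]=15  'aaabdcdecad'
  #1 SA[1]=16  'aabdcdecad'
  #2 SA[2]=12  'aaeaaabdcdecad'
  #3 SA[3]=17  'abdcdecad'
  #4 SA[4]=5  'accbaeeaaeaaabdcdecad'
  #5 SA[5]=24  'ad'
  #6 SA[6]=13  'aeaaabdcdecad'
  #7 SA[7]=9  'aeeaaeaaabdcdecad'
  #8 SA[8]=4  'baccbaeeaaeaaabdcdecad'
  #9 SA[9]=8  'baeeaaeaaabdcdecad'
  #10 SA[10]=18  'bdcdecad'
  #11 SA[11]=23  'cad'
  #12 SA[12]=7  'cbaeeaaeaaabdcdecad'
  #13 SA[13]=6  'ccbaeeaaeaaabdcdecad'
  #14 SA[14]=20  'cdecad'
  #15 SA[15]=25  'd'
  #16 SA[16]=19  'dcdecad'
  #17 SA[17]=2  'debaccbaeeaaeaaabdcdecad'
  #18 SA[18]=21  'decad'
  #19 SA[19]=14  'eaaabdcdecad'
  #20 SA[20]=11  'eaaeaaabdcdecad'
  #21 SA[21]=3  'ebaccbaeeaaeaaabdcdecad'
  #22 SA[22]=22  'ecad'
  #23 SA[23]=1  'edebaccbaeeaaeaaabdcdecad'
  #24 SA[24]=10  'eeaaeaaabdcdecad'
  #25 SA[25]=0  'eedebaccbaeeaaeaaabdcdecad'

SA = [15, 16, 12, 17, 5, 24, 13, 9, 4, 8, 18, 23, 7, 6, 20, 25, 19, 2, 21, 14, 11, 3, 22, 1, 10, 0]
[i] adj suffixes → lcp
  [1] 15/16 → 2 ('aa')
  [2] 16/12 → 2 ('aa')
  [3] 12/17 → 1 ('a')
  [4] 17/5 → 1 ('a')
  [5] 5/24 → 1 ('a')
  [6] 24/13 → 1 ('a')
  [7] 13/9 → 2 ('ae')
  [8] 9/4 → 0 ('')
  [9] 4/8 → 2 ('ba')
  [10] 8/18 → 1 ('b')
  [11] 18/23 → 0 ('')
  [12] 23/7 → 1 ('c')
  [13] 7/6 → 1 ('c')
  [14] 6/20 → 1 ('c')
  [15] 20/25 → 0 ('')
  [16] 25/19 → 1 ('d')
  [17] 19/2 → 1 ('d')
  [18] 2/21 → 2 ('de')
  [19] 21/14 → 0 ('')
  [20] 14/11 → 3 ('eaa')
  [21] 11/3 → 1 ('e')
  [22] 3/22 → 1 ('e')
  [23] 22/1 → 1 ('e')
  [24] 1/10 → 1 ('e')
  [25] 10/0 → 2 ('ee')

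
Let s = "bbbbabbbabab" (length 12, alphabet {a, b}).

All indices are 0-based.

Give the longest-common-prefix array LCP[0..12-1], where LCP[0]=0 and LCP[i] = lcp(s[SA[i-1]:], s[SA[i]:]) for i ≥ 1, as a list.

[0, 2, 2, 0, 1, 3, 3, 1, 4, 2, 5, 3]

rank | idx | suffix
   0 |  10 | ab
   1 |   8 | abab
   2 |   4 | abbbabab
   3 |  11 | b
   4 |   9 | bab
   5 |   7 | babab
   6 |   3 | babbbabab
   7 |   6 | bbabab
   8 |   2 | bbabbbabab
   9 |   5 | bbbabab
  10 |   1 | bbbabbbabab
  11 |   0 | bbbbabbbabab

SA = [10, 8, 4, 11, 9, 7, 3, 6, 2, 5, 1, 0]
[i] adj suffixes → lcp
  [1] 10/8 → 2 ('ab')
  [2] 8/4 → 2 ('ab')
  [3] 4/11 → 0 ('')
  [4] 11/9 → 1 ('b')
  [5] 9/7 → 3 ('bab')
  [6] 7/3 → 3 ('bab')
  [7] 3/6 → 1 ('b')
  [8] 6/2 → 4 ('bbab')
  [9] 2/5 → 2 ('bb')
  [10] 5/1 → 5 ('bbbab')
  [11] 1/0 → 3 ('bbb')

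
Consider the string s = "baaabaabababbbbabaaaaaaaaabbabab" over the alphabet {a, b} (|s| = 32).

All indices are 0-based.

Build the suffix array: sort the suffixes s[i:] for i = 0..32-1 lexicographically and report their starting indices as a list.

rank | idx | suffix
   0 |  17 | aaaaaaaaabbabab
   1 |  18 | aaaaaaaabbabab
   2 |  19 | aaaaaaabbabab
   3 |  20 | aaaaaabbabab
   4 |  21 | aaaaabbabab
   5 |  22 | aaaabbabab
   6 |   1 | aaabaabababbbbabaaaaaaaaabbabab
   7 |  23 | aaabbabab
   8 |   2 | aabaabababbbbabaaaaaaaaabbabab
   9 |   5 | aabababbbbabaaaaaaaaabbabab
  10 |  24 | aabbabab
  11 |  30 | ab
  12 |  15 | abaaaaaaaaabbabab
  13 |   3 | abaabababbbbabaaaaaaaaabbabab
  14 |  28 | abab
  15 |   6 | abababbbbabaaaaaaaaabbabab
  16 |   8 | ababbbbabaaaaaaaaabbabab
  17 |  25 | abbabab
  18 |  10 | abbbbabaaaaaaaaabbabab
  19 |  31 | b
  20 |  16 | baaaaaaaaabbabab
  21 |   0 | baaabaabababbbbabaaaaaaaaabbabab
  22 |   4 | baabababbbbabaaaaaaaaabbabab
  23 |  29 | bab
  24 |  14 | babaaaaaaaaabbabab
  25 |  27 | babab
  26 |   7 | bababbbbabaaaaaaaaabbabab
  27 |   9 | babbbbabaaaaaaaaabbabab
  28 |  13 | bbabaaaaaaaaabbabab
  29 |  26 | bbabab
  30 |  12 | bbbabaaaaaaaaabbabab
  31 |  11 | bbbbabaaaaaaaaabbabab

[17, 18, 19, 20, 21, 22, 1, 23, 2, 5, 24, 30, 15, 3, 28, 6, 8, 25, 10, 31, 16, 0, 4, 29, 14, 27, 7, 9, 13, 26, 12, 11]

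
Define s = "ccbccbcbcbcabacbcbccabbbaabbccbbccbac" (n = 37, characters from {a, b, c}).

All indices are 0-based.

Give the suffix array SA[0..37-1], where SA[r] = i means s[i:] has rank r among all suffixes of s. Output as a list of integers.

[24, 11, 20, 25, 35, 13, 23, 34, 12, 22, 21, 30, 26, 9, 7, 5, 15, 17, 31, 27, 2, 36, 10, 19, 33, 29, 8, 6, 4, 14, 16, 1, 18, 32, 28, 3, 0]

sorted suffixes:
  #0 SA[0]=24  'aabbccbbccbac'
  #1 SA[1]=11  'abacbcbccabbbaabbccbbccbac'
  #2 SA[2]=20  'abbbaabbccbbccbac'
  #3 SA[3]=25  'abbccbbccbac'
  #4 SA[4]=35  'ac'
  #5 SA[5]=13  'acbcbccabbbaabbccbbccbac'
  #6 SA[6]=23  'baabbccbbccbac'
  #7 SA[7]=34  'bac'
  #8 SA[8]=12  'bacbcbccabbbaabbccbbccbac'
  #9 SA[9]=22  'bbaabbccbbccbac'
  #10 SA[10]=21  'bbbaabbccbbccbac'
  #11 SA[11]=30  'bbccbac'
  #12 SA[12]=26  'bbccbbccbac'
  #13 SA[13]=9  'bcabacbcbccabbbaabbccbbccbac'
  #14 SA[14]=7  'bcbcabacbcbccabbbaabbccbbccbac'
  #15 SA[15]=5  'bcbcbcabacbcbccabbbaabbccbbccbac'
  #16 SA[16]=15  'bcbccabbbaabbccbbccbac'
  #17 SA[17]=17  'bccabbbaabbccbbccbac'
  #18 SA[18]=31  'bccbac'
  #19 SA[19]=27  'bccbbccbac'
  #20 SA[20]=2  'bccbcbcbcabacbcbccabbbaabbccbbccbac'
  #21 SA[21]=36  'c'
  #22 SA[22]=10  'cabacbcbccabbbaabbccbbccbac'
  #23 SA[23]=19  'cabbbaabbccbbccbac'
  #24 SA[24]=33  'cbac'
  #25 SA[25]=29  'cbbccbac'
  #26 SA[26]=8  'cbcabacbcbccabbbaabbccbbccbac'
  #27 SA[27]=6  'cbcbcabacbcbccabbbaabbccbbccbac'
  #28 SA[28]=4  'cbcbcbcabacbcbccabbbaabbccbbccbac'
  #29 SA[29]=14  'cbcbccabbbaabbccbbccbac'
  #30 SA[30]=16  'cbccabbbaabbccbbccbac'
  #31 SA[31]=1  'cbccbcbcbcabacbcbccabbbaabbccbbccbac'
  #32 SA[32]=18  'ccabbbaabbccbbccbac'
  #33 SA[33]=32  'ccbac'
  #34 SA[34]=28  'ccbbccbac'
  #35 SA[35]=3  'ccbcbcbcabacbcbccabbbaabbccbbccbac'
  #36 SA[36]=0  'ccbccbcbcbcabacbcbccabbbaabbccbbccbac'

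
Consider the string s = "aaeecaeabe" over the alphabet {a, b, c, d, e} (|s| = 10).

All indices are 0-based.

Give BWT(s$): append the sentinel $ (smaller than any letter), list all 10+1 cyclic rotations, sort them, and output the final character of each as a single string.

rank  rotation     last
    0  $aaeecaeabe  e
    1  aaeecaeabe$  $
    2  abe$aaeecae  e
    3  aeabe$aaeec  c
    4  aeecaeabe$a  a
    5  be$aaeecaea  a
    6  caeabe$aaee  e
    7  e$aaeecaeab  b
    8  eabe$aaeeca  a
    9  ecaeabe$aae  e
   10  eecaeabe$aa  a

e$ecaaebaea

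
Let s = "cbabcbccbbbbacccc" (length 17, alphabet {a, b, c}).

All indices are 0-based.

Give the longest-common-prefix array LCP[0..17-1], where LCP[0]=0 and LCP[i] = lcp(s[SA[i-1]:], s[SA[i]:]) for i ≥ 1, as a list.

rank→(start, suffix):
  0 → (2, 'abcbccbbbbacccc')
  1 → (12, 'acccc')
  2 → (1, 'babcbccbbbbacccc')
  3 → (11, 'bacccc')
  4 → (10, 'bbacccc')
  5 → (9, 'bbbacccc')
  6 → (8, 'bbbbacccc')
  7 → (3, 'bcbccbbbbacccc')
  8 → (5, 'bccbbbbacccc')
  9 → (16, 'c')
  10 → (0, 'cbabcbccbbbbacccc')
  11 → (7, 'cbbbbacccc')
  12 → (4, 'cbccbbbbacccc')
  13 → (15, 'cc')
  14 → (6, 'ccbbbbacccc')
  15 → (14, 'ccc')
  16 → (13, 'cccc')

SA = [2, 12, 1, 11, 10, 9, 8, 3, 5, 16, 0, 7, 4, 15, 6, 14, 13]
[i] adj suffixes → lcp
  [1] 2/12 → 1 ('a')
  [2] 12/1 → 0 ('')
  [3] 1/11 → 2 ('ba')
  [4] 11/10 → 1 ('b')
  [5] 10/9 → 2 ('bb')
  [6] 9/8 → 3 ('bbb')
  [7] 8/3 → 1 ('b')
  [8] 3/5 → 2 ('bc')
  [9] 5/16 → 0 ('')
  [10] 16/0 → 1 ('c')
  [11] 0/7 → 2 ('cb')
  [12] 7/4 → 2 ('cb')
  [13] 4/15 → 1 ('c')
  [14] 15/6 → 2 ('cc')
  [15] 6/14 → 2 ('cc')
  [16] 14/13 → 3 ('ccc')

[0, 1, 0, 2, 1, 2, 3, 1, 2, 0, 1, 2, 2, 1, 2, 2, 3]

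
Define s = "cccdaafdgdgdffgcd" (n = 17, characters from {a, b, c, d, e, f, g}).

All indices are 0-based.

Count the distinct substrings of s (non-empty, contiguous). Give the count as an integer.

136

rank→(start, suffix):
  0 → (4, 'aafdgdgdffgcd')
  1 → (5, 'afdgdgdffgcd')
  2 → (0, 'cccdaafdgdgdffgcd')
  3 → (1, 'ccdaafdgdgdffgcd')
  4 → (15, 'cd')
  5 → (2, 'cdaafdgdgdffgcd')
  6 → (16, 'd')
  7 → (3, 'daafdgdgdffgcd')
  8 → (11, 'dffgcd')
  9 → (9, 'dgdffgcd')
  10 → (7, 'dgdgdffgcd')
  11 → (6, 'fdgdgdffgcd')
  12 → (12, 'ffgcd')
  13 → (13, 'fgcd')
  14 → (14, 'gcd')
  15 → (10, 'gdffgcd')
  16 → (8, 'gdgdffgcd')

SA = [4, 5, 0, 1, 15, 2, 16, 3, 11, 9, 7, 6, 12, 13, 14, 10, 8]
rank  pair      lcp
   1  s[4:],s[5:]  1  'a'
   2  s[5:],s[0:]  0  ''
   3  s[0:],s[1:]  2  'cc'
   4  s[1:],s[15:]  1  'c'
   5  s[15:],s[2:]  2  'cd'
   6  s[2:],s[16:]  0  ''
   7  s[16:],s[3:]  1  'd'
   8  s[3:],s[11:]  1  'd'
   9  s[11:],s[9:]  1  'd'
  10  s[9:],s[7:]  3  'dgd'
  11  s[7:],s[6:]  0  ''
  12  s[6:],s[12:]  1  'f'
  13  s[12:],s[13:]  1  'f'
  14  s[13:],s[14:]  0  ''
  15  s[14:],s[10:]  1  'g'
  16  s[10:],s[8:]  2  'gd'

n(n+1)/2 = 17·18/2 = 153
Σ LCP = 0 + 1 + 0 + 2 + 1 + 2 + 0 + 1 + 1 + 1 + 3 + 0 + 1 + 1 + 0 + 1 + 2 = 17
distinct = 153 − 17 = 136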